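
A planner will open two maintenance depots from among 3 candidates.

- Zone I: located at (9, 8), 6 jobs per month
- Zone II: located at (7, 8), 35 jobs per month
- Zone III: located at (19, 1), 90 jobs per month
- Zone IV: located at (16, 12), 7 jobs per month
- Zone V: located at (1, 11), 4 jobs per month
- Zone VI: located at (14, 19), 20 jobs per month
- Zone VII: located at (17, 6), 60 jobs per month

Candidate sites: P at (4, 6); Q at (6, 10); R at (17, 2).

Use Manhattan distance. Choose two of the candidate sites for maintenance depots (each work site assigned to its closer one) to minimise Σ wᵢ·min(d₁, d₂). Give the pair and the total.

{Q, R}, total 1086

Evaluate every pair (each demand assigned to the nearer of the two):
  {Q, R}: total = 1086
  {P, R}: total = 1236
  {P, Q}: total = 3163
Best pair: {Q, R} with total 1086.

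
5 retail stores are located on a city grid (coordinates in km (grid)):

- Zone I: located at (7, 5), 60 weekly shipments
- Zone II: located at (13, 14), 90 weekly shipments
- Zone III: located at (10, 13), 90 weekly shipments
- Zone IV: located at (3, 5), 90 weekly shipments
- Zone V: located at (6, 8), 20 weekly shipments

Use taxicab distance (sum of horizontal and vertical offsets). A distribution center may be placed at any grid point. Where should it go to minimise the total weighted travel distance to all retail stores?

Manhattan distance separates: Σwᵢ(|x−xᵢ|+|y−yᵢ|) = Σwᵢ|x−xᵢ| + Σwᵢ|y−yᵢ|, so x and y are optimised independently as 1-D weighted medians.
Total weight W = 350; half = 175.
x-coordinate, sorted with cumulative weight:
  x=3 (Zone IV, w=90) cum 90
  x=6 (Zone V, w=20) cum 110
  x=7 (Zone I, w=60) cum 170
  x=10 (Zone III, w=90) cum 260  ← median
  x=13 (Zone II, w=90) cum 350
⇒ x* = 10
y-coordinate, sorted with cumulative weight:
  y=5 (Zone I, w=60) cum 60
  y=5 (Zone IV, w=90) cum 150
  y=8 (Zone V, w=20) cum 170
  y=13 (Zone III, w=90) cum 260  ← median
  y=14 (Zone II, w=90) cum 350
⇒ y* = 13

(10, 13)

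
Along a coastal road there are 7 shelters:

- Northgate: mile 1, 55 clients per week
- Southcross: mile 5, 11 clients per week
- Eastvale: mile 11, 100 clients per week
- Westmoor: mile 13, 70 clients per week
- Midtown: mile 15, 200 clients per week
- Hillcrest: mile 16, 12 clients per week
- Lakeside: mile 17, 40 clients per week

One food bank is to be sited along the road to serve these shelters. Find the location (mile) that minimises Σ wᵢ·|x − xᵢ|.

For a sum of weighted absolute distances on a line, the optimum is the weighted median (not the mean). Total weight W = 488; half-weight = 244.
Sort by position and accumulate weight:
  mile 1 (Northgate, w=55) → cum 55
  mile 5 (Southcross, w=11) → cum 66
  mile 11 (Eastvale, w=100) → cum 166
  mile 13 (Westmoor, w=70) → cum 236
  mile 15 (Midtown, w=200) → cum 436  ≥ 244 → median here
  mile 16 (Hillcrest, w=12) → cum 448
  mile 17 (Lakeside, w=40) → cum 488
Optimal location: mile 15.

x = 15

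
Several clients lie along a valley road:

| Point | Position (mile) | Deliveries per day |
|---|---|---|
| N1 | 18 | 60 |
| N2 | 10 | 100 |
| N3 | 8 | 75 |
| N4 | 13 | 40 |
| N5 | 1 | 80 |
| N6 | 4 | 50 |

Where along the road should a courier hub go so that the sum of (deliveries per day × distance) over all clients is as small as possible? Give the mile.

For a sum of weighted absolute distances on a line, the optimum is the weighted median (not the mean). Total weight W = 405; half-weight = 202.5.
Sort by position and accumulate weight:
  mile 1 (N5, w=80) → cum 80
  mile 4 (N6, w=50) → cum 130
  mile 8 (N3, w=75) → cum 205  ≥ 202.5 → median here
  mile 10 (N2, w=100) → cum 305
  mile 13 (N4, w=40) → cum 345
  mile 18 (N1, w=60) → cum 405
Optimal location: mile 8.

x = 8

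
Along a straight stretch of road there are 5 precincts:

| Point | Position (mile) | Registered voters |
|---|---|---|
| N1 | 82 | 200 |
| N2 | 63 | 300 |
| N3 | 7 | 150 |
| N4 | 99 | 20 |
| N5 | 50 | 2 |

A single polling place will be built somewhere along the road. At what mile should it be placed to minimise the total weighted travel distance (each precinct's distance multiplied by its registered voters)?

For a sum of weighted absolute distances on a line, the optimum is the weighted median (not the mean). Total weight W = 672; half-weight = 336.
Sort by position and accumulate weight:
  mile 7 (N3, w=150) → cum 150
  mile 50 (N5, w=2) → cum 152
  mile 63 (N2, w=300) → cum 452  ≥ 336 → median here
  mile 82 (N1, w=200) → cum 652
  mile 99 (N4, w=20) → cum 672
Optimal location: mile 63.

x = 63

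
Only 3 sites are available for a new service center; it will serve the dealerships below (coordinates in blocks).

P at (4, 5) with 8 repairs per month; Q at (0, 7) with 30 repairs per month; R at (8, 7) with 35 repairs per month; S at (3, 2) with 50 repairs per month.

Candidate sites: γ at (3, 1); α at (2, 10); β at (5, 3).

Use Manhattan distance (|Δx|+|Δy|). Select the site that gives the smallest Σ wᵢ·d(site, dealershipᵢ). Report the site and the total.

β, total 689 blocks

Total weighted distance at each candidate:
  γ (3, 1): total = 745
  α (2, 10): total = 971
  β (5, 3): total = 689
Minimum is at β with total 689 blocks.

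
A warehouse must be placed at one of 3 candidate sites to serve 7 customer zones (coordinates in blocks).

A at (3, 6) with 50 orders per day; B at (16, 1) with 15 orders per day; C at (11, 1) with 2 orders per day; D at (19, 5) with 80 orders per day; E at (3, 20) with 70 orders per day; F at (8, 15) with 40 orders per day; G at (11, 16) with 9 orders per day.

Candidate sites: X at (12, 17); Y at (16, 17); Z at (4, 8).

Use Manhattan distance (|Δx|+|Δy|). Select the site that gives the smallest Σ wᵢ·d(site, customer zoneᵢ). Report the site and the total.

Total weighted distance at each candidate:
  X (12, 17): total = 3952
  Y (16, 17): total = 4256
  Z (4, 8): total = 3388
Minimum is at Z with total 3388 blocks.

Z, total 3388 blocks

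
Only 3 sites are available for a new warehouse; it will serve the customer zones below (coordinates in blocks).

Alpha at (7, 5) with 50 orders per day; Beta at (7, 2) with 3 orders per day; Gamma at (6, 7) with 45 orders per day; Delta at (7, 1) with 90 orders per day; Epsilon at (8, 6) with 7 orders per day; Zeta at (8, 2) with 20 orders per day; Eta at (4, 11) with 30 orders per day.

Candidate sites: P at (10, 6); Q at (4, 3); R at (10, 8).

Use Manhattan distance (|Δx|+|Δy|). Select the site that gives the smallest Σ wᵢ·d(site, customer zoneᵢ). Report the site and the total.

Q, total 1371 blocks

Total weighted distance at each candidate:
  P (10, 6): total = 1630
  Q (4, 3): total = 1371
  R (10, 8): total = 1910
Minimum is at Q with total 1371 blocks.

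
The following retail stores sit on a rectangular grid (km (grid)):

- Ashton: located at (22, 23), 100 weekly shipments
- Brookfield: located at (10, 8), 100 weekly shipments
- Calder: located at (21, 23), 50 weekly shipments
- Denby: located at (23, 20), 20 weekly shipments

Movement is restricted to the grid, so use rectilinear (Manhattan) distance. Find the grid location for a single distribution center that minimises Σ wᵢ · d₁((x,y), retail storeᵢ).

Manhattan distance separates: Σwᵢ(|x−xᵢ|+|y−yᵢ|) = Σwᵢ|x−xᵢ| + Σwᵢ|y−yᵢ|, so x and y are optimised independently as 1-D weighted medians.
Total weight W = 270; half = 135.
x-coordinate, sorted with cumulative weight:
  x=10 (Brookfield, w=100) cum 100
  x=21 (Calder, w=50) cum 150  ← median
  x=22 (Ashton, w=100) cum 250
  x=23 (Denby, w=20) cum 270
⇒ x* = 21
y-coordinate, sorted with cumulative weight:
  y=8 (Brookfield, w=100) cum 100
  y=20 (Denby, w=20) cum 120
  y=23 (Ashton, w=100) cum 220  ← median
  y=23 (Calder, w=50) cum 270
⇒ y* = 23

(21, 23)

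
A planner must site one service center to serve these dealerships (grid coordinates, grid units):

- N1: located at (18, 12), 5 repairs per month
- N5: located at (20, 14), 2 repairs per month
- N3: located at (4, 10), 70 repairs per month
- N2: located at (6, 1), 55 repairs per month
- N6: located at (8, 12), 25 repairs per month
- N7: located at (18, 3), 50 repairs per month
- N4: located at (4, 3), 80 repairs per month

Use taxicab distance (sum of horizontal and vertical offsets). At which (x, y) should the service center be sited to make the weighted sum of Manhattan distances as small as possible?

(4, 3)

Manhattan distance separates: Σwᵢ(|x−xᵢ|+|y−yᵢ|) = Σwᵢ|x−xᵢ| + Σwᵢ|y−yᵢ|, so x and y are optimised independently as 1-D weighted medians.
Total weight W = 287; half = 143.5.
x-coordinate, sorted with cumulative weight:
  x=4 (N3, w=70) cum 70
  x=4 (N4, w=80) cum 150  ← median
  x=6 (N2, w=55) cum 205
  x=8 (N6, w=25) cum 230
  x=18 (N1, w=5) cum 235
  x=18 (N7, w=50) cum 285
  x=20 (N5, w=2) cum 287
⇒ x* = 4
y-coordinate, sorted with cumulative weight:
  y=1 (N2, w=55) cum 55
  y=3 (N7, w=50) cum 105
  y=3 (N4, w=80) cum 185  ← median
  y=10 (N3, w=70) cum 255
  y=12 (N1, w=5) cum 260
  y=12 (N6, w=25) cum 285
  y=14 (N5, w=2) cum 287
⇒ y* = 3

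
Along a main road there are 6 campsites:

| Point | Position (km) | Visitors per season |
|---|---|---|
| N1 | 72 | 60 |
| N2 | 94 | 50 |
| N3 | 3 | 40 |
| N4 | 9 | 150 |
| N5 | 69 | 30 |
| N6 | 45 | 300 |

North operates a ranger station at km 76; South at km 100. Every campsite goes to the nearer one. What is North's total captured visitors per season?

580

The indifferent point is the midpoint (76+100)/2 = 88; campsites left of it (closer to North at 76) go to North, those right go to South.
  N3 at 3 (w=40) → North
  N4 at 9 (w=150) → North
  N6 at 45 (w=300) → North
  N5 at 69 (w=30) → North
  N1 at 72 (w=60) → North
  N2 at 94 (w=50) → South
North captures 580; South captures 50.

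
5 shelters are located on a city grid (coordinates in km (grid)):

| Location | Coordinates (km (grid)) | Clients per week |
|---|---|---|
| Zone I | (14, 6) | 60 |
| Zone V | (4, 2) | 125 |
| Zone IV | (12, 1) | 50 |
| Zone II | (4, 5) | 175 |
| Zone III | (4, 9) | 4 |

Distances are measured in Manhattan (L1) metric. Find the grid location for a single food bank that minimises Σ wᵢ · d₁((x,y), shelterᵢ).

Manhattan distance separates: Σwᵢ(|x−xᵢ|+|y−yᵢ|) = Σwᵢ|x−xᵢ| + Σwᵢ|y−yᵢ|, so x and y are optimised independently as 1-D weighted medians.
Total weight W = 414; half = 207.
x-coordinate, sorted with cumulative weight:
  x=4 (Zone V, w=125) cum 125
  x=4 (Zone II, w=175) cum 300  ← median
  x=4 (Zone III, w=4) cum 304
  x=12 (Zone IV, w=50) cum 354
  x=14 (Zone I, w=60) cum 414
⇒ x* = 4
y-coordinate, sorted with cumulative weight:
  y=1 (Zone IV, w=50) cum 50
  y=2 (Zone V, w=125) cum 175
  y=5 (Zone II, w=175) cum 350  ← median
  y=6 (Zone I, w=60) cum 410
  y=9 (Zone III, w=4) cum 414
⇒ y* = 5

(4, 5)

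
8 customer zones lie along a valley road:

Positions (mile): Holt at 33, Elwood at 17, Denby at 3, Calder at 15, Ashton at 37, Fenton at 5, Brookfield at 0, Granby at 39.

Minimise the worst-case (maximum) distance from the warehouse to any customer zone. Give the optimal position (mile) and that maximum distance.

location 19.5, max distance 19.5

The 1-center on a line is the midpoint of the two extreme points: leftmost at 0, rightmost at 39.
Optimal location = (0 + 39)/2 = 19.5; maximum distance = (39 − 0)/2 = 19.5.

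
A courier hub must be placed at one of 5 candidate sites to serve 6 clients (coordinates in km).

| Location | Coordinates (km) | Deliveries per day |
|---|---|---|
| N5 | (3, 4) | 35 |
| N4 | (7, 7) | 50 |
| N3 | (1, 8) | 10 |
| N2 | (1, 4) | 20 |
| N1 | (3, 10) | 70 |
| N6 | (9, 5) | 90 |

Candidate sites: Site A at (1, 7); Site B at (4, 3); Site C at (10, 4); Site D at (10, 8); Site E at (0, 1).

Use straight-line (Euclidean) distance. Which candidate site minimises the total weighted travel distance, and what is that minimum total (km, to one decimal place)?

Site B, total 1400.7 km

Total weighted distance at each candidate:
  Site A (1, 7): total = 1490.7
  Site B (4, 3): total = 1400.7
  Site C (10, 4): total = 1508.3
  Site D (10, 8): total = 1521.5
  Site E (0, 1): total = 2293.9
Minimum is at Site B with total 1400.7 km.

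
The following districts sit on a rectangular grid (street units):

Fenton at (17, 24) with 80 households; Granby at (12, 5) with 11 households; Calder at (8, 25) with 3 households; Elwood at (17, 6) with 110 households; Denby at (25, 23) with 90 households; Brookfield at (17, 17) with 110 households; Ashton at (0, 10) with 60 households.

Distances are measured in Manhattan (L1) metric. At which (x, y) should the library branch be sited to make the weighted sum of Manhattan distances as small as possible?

(17, 17)

Manhattan distance separates: Σwᵢ(|x−xᵢ|+|y−yᵢ|) = Σwᵢ|x−xᵢ| + Σwᵢ|y−yᵢ|, so x and y are optimised independently as 1-D weighted medians.
Total weight W = 464; half = 232.
x-coordinate, sorted with cumulative weight:
  x=0 (Ashton, w=60) cum 60
  x=8 (Calder, w=3) cum 63
  x=12 (Granby, w=11) cum 74
  x=17 (Fenton, w=80) cum 154
  x=17 (Elwood, w=110) cum 264  ← median
  x=17 (Brookfield, w=110) cum 374
  x=25 (Denby, w=90) cum 464
⇒ x* = 17
y-coordinate, sorted with cumulative weight:
  y=5 (Granby, w=11) cum 11
  y=6 (Elwood, w=110) cum 121
  y=10 (Ashton, w=60) cum 181
  y=17 (Brookfield, w=110) cum 291  ← median
  y=23 (Denby, w=90) cum 381
  y=24 (Fenton, w=80) cum 461
  y=25 (Calder, w=3) cum 464
⇒ y* = 17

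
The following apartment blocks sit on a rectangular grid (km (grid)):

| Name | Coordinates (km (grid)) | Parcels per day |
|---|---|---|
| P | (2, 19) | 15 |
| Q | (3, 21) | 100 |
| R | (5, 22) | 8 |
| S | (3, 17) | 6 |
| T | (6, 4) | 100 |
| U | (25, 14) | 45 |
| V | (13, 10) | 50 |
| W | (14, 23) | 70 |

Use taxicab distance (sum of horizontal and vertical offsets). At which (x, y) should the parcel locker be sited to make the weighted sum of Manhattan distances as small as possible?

Manhattan distance separates: Σwᵢ(|x−xᵢ|+|y−yᵢ|) = Σwᵢ|x−xᵢ| + Σwᵢ|y−yᵢ|, so x and y are optimised independently as 1-D weighted medians.
Total weight W = 394; half = 197.
x-coordinate, sorted with cumulative weight:
  x=2 (P, w=15) cum 15
  x=3 (Q, w=100) cum 115
  x=3 (S, w=6) cum 121
  x=5 (R, w=8) cum 129
  x=6 (T, w=100) cum 229  ← median
  x=13 (V, w=50) cum 279
  x=14 (W, w=70) cum 349
  x=25 (U, w=45) cum 394
⇒ x* = 6
y-coordinate, sorted with cumulative weight:
  y=4 (T, w=100) cum 100
  y=10 (V, w=50) cum 150
  y=14 (U, w=45) cum 195
  y=17 (S, w=6) cum 201  ← median
  y=19 (P, w=15) cum 216
  y=21 (Q, w=100) cum 316
  y=22 (R, w=8) cum 324
  y=23 (W, w=70) cum 394
⇒ y* = 17

(6, 17)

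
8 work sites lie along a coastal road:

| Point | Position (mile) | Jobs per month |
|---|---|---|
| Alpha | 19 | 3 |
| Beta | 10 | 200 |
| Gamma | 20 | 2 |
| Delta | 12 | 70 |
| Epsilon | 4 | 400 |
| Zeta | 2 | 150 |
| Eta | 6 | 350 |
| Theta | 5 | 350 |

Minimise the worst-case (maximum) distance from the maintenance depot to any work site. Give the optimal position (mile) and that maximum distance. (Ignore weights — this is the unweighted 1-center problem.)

The 1-center on a line is the midpoint of the two extreme points: leftmost at 2, rightmost at 20.
Optimal location = (2 + 20)/2 = 11; maximum distance = (20 − 2)/2 = 9.

location 11, max distance 9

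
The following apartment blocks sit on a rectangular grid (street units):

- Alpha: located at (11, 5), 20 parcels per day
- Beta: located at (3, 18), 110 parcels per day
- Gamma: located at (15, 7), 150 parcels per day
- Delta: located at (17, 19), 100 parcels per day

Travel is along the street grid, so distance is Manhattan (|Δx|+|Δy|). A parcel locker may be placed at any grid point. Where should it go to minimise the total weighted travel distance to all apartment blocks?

(15, 18)

Manhattan distance separates: Σwᵢ(|x−xᵢ|+|y−yᵢ|) = Σwᵢ|x−xᵢ| + Σwᵢ|y−yᵢ|, so x and y are optimised independently as 1-D weighted medians.
Total weight W = 380; half = 190.
x-coordinate, sorted with cumulative weight:
  x=3 (Beta, w=110) cum 110
  x=11 (Alpha, w=20) cum 130
  x=15 (Gamma, w=150) cum 280  ← median
  x=17 (Delta, w=100) cum 380
⇒ x* = 15
y-coordinate, sorted with cumulative weight:
  y=5 (Alpha, w=20) cum 20
  y=7 (Gamma, w=150) cum 170
  y=18 (Beta, w=110) cum 280  ← median
  y=19 (Delta, w=100) cum 380
⇒ y* = 18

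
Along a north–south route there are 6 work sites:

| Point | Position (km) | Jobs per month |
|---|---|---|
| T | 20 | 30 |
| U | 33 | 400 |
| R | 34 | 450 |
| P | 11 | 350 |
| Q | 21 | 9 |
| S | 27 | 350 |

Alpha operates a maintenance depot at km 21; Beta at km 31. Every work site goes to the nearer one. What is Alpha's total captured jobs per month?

389

The indifferent point is the midpoint (21+31)/2 = 26; work sites left of it (closer to Alpha at 21) go to Alpha, those right go to Beta.
  P at 11 (w=350) → Alpha
  T at 20 (w=30) → Alpha
  Q at 21 (w=9) → Alpha
  S at 27 (w=350) → Beta
  U at 33 (w=400) → Beta
  R at 34 (w=450) → Beta
Alpha captures 389; Beta captures 1200.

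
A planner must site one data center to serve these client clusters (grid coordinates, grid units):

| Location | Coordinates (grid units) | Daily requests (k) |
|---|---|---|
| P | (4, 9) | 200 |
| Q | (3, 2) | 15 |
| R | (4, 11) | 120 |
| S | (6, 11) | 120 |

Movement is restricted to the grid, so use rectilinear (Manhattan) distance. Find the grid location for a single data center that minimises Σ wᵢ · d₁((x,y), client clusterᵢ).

Manhattan distance separates: Σwᵢ(|x−xᵢ|+|y−yᵢ|) = Σwᵢ|x−xᵢ| + Σwᵢ|y−yᵢ|, so x and y are optimised independently as 1-D weighted medians.
Total weight W = 455; half = 227.5.
x-coordinate, sorted with cumulative weight:
  x=3 (Q, w=15) cum 15
  x=4 (P, w=200) cum 215
  x=4 (R, w=120) cum 335  ← median
  x=6 (S, w=120) cum 455
⇒ x* = 4
y-coordinate, sorted with cumulative weight:
  y=2 (Q, w=15) cum 15
  y=9 (P, w=200) cum 215
  y=11 (R, w=120) cum 335  ← median
  y=11 (S, w=120) cum 455
⇒ y* = 11

(4, 11)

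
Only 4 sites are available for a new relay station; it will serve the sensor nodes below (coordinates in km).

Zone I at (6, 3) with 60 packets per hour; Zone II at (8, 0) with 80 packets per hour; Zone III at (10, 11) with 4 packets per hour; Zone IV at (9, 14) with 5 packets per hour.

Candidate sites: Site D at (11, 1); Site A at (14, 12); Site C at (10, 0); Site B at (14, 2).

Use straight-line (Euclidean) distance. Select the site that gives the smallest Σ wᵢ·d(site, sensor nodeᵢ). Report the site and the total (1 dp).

Site C, total 574.2 km

Total weighted distance at each candidate:
  Site D (11, 1): total = 682.1
  Site A (14, 12): total = 1839.2
  Site C (10, 0): total = 574.2
  Site B (14, 2): total = 1094.1
Minimum is at Site C with total 574.2 km.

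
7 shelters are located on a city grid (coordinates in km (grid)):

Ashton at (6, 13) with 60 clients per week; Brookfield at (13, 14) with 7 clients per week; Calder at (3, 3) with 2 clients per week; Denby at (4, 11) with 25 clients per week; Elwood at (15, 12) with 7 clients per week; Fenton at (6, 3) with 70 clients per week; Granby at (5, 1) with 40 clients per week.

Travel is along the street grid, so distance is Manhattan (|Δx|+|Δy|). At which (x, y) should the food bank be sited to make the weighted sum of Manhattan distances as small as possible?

Manhattan distance separates: Σwᵢ(|x−xᵢ|+|y−yᵢ|) = Σwᵢ|x−xᵢ| + Σwᵢ|y−yᵢ|, so x and y are optimised independently as 1-D weighted medians.
Total weight W = 211; half = 105.5.
x-coordinate, sorted with cumulative weight:
  x=3 (Calder, w=2) cum 2
  x=4 (Denby, w=25) cum 27
  x=5 (Granby, w=40) cum 67
  x=6 (Ashton, w=60) cum 127  ← median
  x=6 (Fenton, w=70) cum 197
  x=13 (Brookfield, w=7) cum 204
  x=15 (Elwood, w=7) cum 211
⇒ x* = 6
y-coordinate, sorted with cumulative weight:
  y=1 (Granby, w=40) cum 40
  y=3 (Calder, w=2) cum 42
  y=3 (Fenton, w=70) cum 112  ← median
  y=11 (Denby, w=25) cum 137
  y=12 (Elwood, w=7) cum 144
  y=13 (Ashton, w=60) cum 204
  y=14 (Brookfield, w=7) cum 211
⇒ y* = 3

(6, 3)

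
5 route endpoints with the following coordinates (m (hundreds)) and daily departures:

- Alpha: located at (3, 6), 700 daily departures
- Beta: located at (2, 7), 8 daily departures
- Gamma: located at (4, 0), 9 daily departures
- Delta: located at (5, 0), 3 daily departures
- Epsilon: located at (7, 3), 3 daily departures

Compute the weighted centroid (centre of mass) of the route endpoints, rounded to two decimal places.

(3.03, 5.90)

The minimiser of Σwᵢ‖p−pᵢ‖² is the weighted centroid p* = (Σwᵢpᵢ)/(Σwᵢ).
Σwᵢ = 723.
Σwᵢxᵢ = 700·3 + 8·2 + 9·4 + 3·5 + 3·7 = 2188.
Σwᵢyᵢ = 700·6 + 8·7 + 9·0 + 3·0 + 3·3 = 4265.
x* = 2188/723 = 3.03, y* = 4265/723 = 5.90.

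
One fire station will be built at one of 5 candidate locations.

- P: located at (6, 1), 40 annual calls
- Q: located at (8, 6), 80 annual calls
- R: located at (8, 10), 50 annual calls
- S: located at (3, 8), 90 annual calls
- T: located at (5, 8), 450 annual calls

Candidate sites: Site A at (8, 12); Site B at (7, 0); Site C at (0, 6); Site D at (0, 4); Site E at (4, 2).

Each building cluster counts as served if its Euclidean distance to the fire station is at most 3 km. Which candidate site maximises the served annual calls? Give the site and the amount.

Site A, covering 50

Coverage radius r = 3 km; a point is covered iff (Δx)²+(Δy)² ≤ 3² = 9.
  Site A (8, 12): covers {R} → 50
  Site B (7, 0): covers {P} → 40
  Site C (0, 6): covers {none} → 0
  Site D (0, 4): covers {none} → 0
  Site E (4, 2): covers {P} → 40
Maximum coverage at Site A: 50 annual calls.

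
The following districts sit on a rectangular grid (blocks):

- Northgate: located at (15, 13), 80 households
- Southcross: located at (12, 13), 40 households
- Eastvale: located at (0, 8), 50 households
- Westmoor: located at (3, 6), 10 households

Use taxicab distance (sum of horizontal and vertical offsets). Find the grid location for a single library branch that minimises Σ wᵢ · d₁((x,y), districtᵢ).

(12, 13)

Manhattan distance separates: Σwᵢ(|x−xᵢ|+|y−yᵢ|) = Σwᵢ|x−xᵢ| + Σwᵢ|y−yᵢ|, so x and y are optimised independently as 1-D weighted medians.
Total weight W = 180; half = 90.
x-coordinate, sorted with cumulative weight:
  x=0 (Eastvale, w=50) cum 50
  x=3 (Westmoor, w=10) cum 60
  x=12 (Southcross, w=40) cum 100  ← median
  x=15 (Northgate, w=80) cum 180
⇒ x* = 12
y-coordinate, sorted with cumulative weight:
  y=6 (Westmoor, w=10) cum 10
  y=8 (Eastvale, w=50) cum 60
  y=13 (Northgate, w=80) cum 140  ← median
  y=13 (Southcross, w=40) cum 180
⇒ y* = 13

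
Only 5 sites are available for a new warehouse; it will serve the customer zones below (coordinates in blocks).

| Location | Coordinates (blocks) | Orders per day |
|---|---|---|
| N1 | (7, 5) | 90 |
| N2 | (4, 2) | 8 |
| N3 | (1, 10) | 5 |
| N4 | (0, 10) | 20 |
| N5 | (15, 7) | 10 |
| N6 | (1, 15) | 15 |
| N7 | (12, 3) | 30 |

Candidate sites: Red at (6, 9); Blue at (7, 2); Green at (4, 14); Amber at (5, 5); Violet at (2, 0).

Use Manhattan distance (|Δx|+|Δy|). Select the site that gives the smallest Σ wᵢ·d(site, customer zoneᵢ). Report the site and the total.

Amber, total 1057 blocks

Total weighted distance at each candidate:
  Red (6, 9): total = 1327
  Blue (7, 2): total = 1259
  Green (4, 14): total = 2181
  Amber (5, 5): total = 1057
  Violet (2, 0): total = 2057
Minimum is at Amber with total 1057 blocks.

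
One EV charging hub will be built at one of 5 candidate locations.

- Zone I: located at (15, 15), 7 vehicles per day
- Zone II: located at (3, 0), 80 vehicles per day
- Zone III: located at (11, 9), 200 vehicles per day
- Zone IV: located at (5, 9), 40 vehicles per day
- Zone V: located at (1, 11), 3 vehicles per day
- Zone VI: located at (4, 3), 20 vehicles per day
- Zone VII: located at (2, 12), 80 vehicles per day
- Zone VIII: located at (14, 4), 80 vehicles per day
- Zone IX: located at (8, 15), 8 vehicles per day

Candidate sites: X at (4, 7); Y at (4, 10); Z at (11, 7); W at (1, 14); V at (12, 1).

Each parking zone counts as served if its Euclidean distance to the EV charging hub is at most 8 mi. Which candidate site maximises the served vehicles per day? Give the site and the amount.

X, covering 423

Coverage radius r = 8 mi; a point is covered iff (Δx)²+(Δy)² ≤ 8² = 64.
  X (4, 7): covers {Zone II, Zone III, Zone IV, Zone V, Zone VI, Zone VII} → 423
  Y (4, 10): covers {Zone III, Zone IV, Zone V, Zone VI, Zone VII, Zone IX} → 351
  Z (11, 7): covers {Zone III, Zone IV, Zone VIII} → 320
  W (1, 14): covers {Zone IV, Zone V, Zone VII, Zone IX} → 131
  V (12, 1): covers {Zone VIII} → 80
Maximum coverage at X: 423 vehicles per day.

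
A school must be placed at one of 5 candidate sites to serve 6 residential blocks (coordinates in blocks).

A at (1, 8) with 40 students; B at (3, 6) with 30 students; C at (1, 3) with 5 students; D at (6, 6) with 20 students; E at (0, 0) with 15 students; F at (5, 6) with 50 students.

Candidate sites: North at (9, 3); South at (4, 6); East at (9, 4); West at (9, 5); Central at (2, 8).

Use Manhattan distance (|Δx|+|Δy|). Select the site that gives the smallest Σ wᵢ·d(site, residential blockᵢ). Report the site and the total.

Total weighted distance at each candidate:
  North (9, 3): total = 1480
  South (4, 6): total = 500
  East (9, 4): total = 1360
  West (9, 5): total = 1240
  Central (2, 8): total = 680
Minimum is at South with total 500 blocks.

South, total 500 blocks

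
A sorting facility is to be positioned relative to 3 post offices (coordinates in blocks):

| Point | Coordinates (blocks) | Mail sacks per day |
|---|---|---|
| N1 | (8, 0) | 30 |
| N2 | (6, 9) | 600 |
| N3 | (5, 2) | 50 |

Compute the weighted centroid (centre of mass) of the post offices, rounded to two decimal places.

(6.01, 8.09)

The minimiser of Σwᵢ‖p−pᵢ‖² is the weighted centroid p* = (Σwᵢpᵢ)/(Σwᵢ).
Σwᵢ = 680.
Σwᵢxᵢ = 30·8 + 600·6 + 50·5 = 4090.
Σwᵢyᵢ = 30·0 + 600·9 + 50·2 = 5500.
x* = 4090/680 = 6.01, y* = 5500/680 = 8.09.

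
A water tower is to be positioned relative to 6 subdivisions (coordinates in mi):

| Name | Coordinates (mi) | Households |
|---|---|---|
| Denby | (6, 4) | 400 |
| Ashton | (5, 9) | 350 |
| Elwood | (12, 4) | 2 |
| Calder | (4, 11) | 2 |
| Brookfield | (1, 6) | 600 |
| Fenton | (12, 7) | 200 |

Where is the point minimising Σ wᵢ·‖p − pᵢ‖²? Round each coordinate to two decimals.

The minimiser of Σwᵢ‖p−pᵢ‖² is the weighted centroid p* = (Σwᵢpᵢ)/(Σwᵢ).
Σwᵢ = 1554.
Σwᵢxᵢ = 400·6 + 350·5 + 2·12 + 2·4 + 600·1 + 200·12 = 7182.
Σwᵢyᵢ = 400·4 + 350·9 + 2·4 + 2·11 + 600·6 + 200·7 = 9780.
x* = 7182/1554 = 4.62, y* = 9780/1554 = 6.29.

(4.62, 6.29)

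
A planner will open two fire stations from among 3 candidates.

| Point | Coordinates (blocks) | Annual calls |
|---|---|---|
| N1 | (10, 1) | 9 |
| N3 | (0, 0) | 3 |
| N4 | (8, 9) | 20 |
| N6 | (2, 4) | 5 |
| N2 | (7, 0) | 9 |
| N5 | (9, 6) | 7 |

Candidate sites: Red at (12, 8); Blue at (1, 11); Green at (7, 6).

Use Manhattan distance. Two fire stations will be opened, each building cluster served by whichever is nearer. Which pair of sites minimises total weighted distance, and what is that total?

Evaluate every pair (each demand assigned to the nearer of the two):
  {Blue, Green}: total = 291
  {Red, Green}: total = 294
  {Red, Blue}: total = 409
Best pair: {Blue, Green} with total 291.

{Blue, Green}, total 291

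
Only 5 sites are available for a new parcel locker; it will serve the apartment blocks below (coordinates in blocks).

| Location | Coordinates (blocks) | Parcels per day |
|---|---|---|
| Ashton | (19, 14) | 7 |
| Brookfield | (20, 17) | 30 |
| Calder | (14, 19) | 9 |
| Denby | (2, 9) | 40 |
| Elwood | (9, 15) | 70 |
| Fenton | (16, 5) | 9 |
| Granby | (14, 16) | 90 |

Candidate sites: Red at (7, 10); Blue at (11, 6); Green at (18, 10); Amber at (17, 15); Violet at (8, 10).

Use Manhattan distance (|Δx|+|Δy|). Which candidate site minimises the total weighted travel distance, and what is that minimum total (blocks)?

Total weighted distance at each candidate:
  Red (7, 10): total = 2882
  Blue (11, 6): total = 3330
  Green (18, 10): total = 3045
  Amber (17, 15): total = 2093
  Violet (8, 10): total = 2707
Minimum is at Amber with total 2093 blocks.

Amber, total 2093 blocks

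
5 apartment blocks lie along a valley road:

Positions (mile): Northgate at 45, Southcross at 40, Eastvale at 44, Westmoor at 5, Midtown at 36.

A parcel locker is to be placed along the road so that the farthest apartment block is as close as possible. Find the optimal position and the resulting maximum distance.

The 1-center on a line is the midpoint of the two extreme points: leftmost at 5, rightmost at 45.
Optimal location = (5 + 45)/2 = 25; maximum distance = (45 − 5)/2 = 20.

location 25, max distance 20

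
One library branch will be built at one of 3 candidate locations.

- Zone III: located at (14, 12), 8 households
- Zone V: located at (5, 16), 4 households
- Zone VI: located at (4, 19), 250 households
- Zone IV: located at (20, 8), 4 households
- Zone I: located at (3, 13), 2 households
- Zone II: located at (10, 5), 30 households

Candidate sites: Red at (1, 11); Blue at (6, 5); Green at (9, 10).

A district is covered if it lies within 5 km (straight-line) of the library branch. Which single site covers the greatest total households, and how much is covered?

Coverage radius r = 5 km; a point is covered iff (Δx)²+(Δy)² ≤ 5² = 25.
  Red (1, 11): covers {Zone I} → 2
  Blue (6, 5): covers {Zone II} → 30
  Green (9, 10): covers {none} → 0
Maximum coverage at Blue: 30 households.

Blue, covering 30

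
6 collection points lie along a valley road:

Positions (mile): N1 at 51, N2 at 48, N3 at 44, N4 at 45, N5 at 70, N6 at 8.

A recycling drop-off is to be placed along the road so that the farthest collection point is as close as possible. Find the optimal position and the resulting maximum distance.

location 39, max distance 31

The 1-center on a line is the midpoint of the two extreme points: leftmost at 8, rightmost at 70.
Optimal location = (8 + 70)/2 = 39; maximum distance = (70 − 8)/2 = 31.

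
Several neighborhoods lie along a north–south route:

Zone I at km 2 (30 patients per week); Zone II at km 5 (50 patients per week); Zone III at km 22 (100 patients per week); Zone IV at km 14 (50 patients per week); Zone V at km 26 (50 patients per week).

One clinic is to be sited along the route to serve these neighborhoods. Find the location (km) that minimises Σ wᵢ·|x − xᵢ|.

x = 22

For a sum of weighted absolute distances on a line, the optimum is the weighted median (not the mean). Total weight W = 280; half-weight = 140.
Sort by position and accumulate weight:
  km 2 (Zone I, w=30) → cum 30
  km 5 (Zone II, w=50) → cum 80
  km 14 (Zone IV, w=50) → cum 130
  km 22 (Zone III, w=100) → cum 230  ≥ 140 → median here
  km 26 (Zone V, w=50) → cum 280
Optimal location: km 22.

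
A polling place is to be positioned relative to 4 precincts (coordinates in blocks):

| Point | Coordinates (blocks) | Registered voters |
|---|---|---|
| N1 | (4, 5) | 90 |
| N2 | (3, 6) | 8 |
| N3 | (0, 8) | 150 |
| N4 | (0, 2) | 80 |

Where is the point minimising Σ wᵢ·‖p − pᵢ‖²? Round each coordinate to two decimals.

(1.17, 5.66)

The minimiser of Σwᵢ‖p−pᵢ‖² is the weighted centroid p* = (Σwᵢpᵢ)/(Σwᵢ).
Σwᵢ = 328.
Σwᵢxᵢ = 90·4 + 8·3 + 150·0 + 80·0 = 384.
Σwᵢyᵢ = 90·5 + 8·6 + 150·8 + 80·2 = 1858.
x* = 384/328 = 1.17, y* = 1858/328 = 5.66.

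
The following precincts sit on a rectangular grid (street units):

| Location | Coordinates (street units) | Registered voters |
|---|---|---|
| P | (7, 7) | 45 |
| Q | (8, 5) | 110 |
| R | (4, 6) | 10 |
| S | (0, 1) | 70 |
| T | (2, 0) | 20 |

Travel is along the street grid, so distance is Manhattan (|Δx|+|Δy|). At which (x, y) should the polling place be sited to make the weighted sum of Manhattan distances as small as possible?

Manhattan distance separates: Σwᵢ(|x−xᵢ|+|y−yᵢ|) = Σwᵢ|x−xᵢ| + Σwᵢ|y−yᵢ|, so x and y are optimised independently as 1-D weighted medians.
Total weight W = 255; half = 127.5.
x-coordinate, sorted with cumulative weight:
  x=0 (S, w=70) cum 70
  x=2 (T, w=20) cum 90
  x=4 (R, w=10) cum 100
  x=7 (P, w=45) cum 145  ← median
  x=8 (Q, w=110) cum 255
⇒ x* = 7
y-coordinate, sorted with cumulative weight:
  y=0 (T, w=20) cum 20
  y=1 (S, w=70) cum 90
  y=5 (Q, w=110) cum 200  ← median
  y=6 (R, w=10) cum 210
  y=7 (P, w=45) cum 255
⇒ y* = 5

(7, 5)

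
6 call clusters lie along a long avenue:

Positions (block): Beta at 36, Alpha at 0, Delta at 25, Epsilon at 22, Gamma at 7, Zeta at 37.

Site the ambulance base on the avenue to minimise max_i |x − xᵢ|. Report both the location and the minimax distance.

The 1-center on a line is the midpoint of the two extreme points: leftmost at 0, rightmost at 37.
Optimal location = (0 + 37)/2 = 18.5; maximum distance = (37 − 0)/2 = 18.5.

location 18.5, max distance 18.5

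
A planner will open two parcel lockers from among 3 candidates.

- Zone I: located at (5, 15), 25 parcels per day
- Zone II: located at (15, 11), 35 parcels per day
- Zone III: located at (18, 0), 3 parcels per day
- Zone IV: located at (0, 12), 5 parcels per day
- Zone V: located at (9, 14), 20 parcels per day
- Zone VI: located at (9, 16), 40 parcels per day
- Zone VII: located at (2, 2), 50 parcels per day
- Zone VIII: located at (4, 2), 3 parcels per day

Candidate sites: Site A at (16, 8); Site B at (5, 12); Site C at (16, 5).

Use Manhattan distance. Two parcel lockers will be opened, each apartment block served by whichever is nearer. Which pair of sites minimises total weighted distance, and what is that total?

Evaluate every pair (each demand assigned to the nearer of the two):
  {Site A, Site B}: total = 1393
  {Site B, Site C}: total = 1489
  {Site A, Site C}: total = 2466
Best pair: {Site A, Site B} with total 1393.

{Site A, Site B}, total 1393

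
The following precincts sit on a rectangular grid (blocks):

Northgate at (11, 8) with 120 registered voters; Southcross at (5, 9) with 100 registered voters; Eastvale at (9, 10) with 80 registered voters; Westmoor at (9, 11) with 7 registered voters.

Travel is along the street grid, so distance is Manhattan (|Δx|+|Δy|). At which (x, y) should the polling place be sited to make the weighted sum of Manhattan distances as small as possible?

(9, 9)

Manhattan distance separates: Σwᵢ(|x−xᵢ|+|y−yᵢ|) = Σwᵢ|x−xᵢ| + Σwᵢ|y−yᵢ|, so x and y are optimised independently as 1-D weighted medians.
Total weight W = 307; half = 153.5.
x-coordinate, sorted with cumulative weight:
  x=5 (Southcross, w=100) cum 100
  x=9 (Eastvale, w=80) cum 180  ← median
  x=9 (Westmoor, w=7) cum 187
  x=11 (Northgate, w=120) cum 307
⇒ x* = 9
y-coordinate, sorted with cumulative weight:
  y=8 (Northgate, w=120) cum 120
  y=9 (Southcross, w=100) cum 220  ← median
  y=10 (Eastvale, w=80) cum 300
  y=11 (Westmoor, w=7) cum 307
⇒ y* = 9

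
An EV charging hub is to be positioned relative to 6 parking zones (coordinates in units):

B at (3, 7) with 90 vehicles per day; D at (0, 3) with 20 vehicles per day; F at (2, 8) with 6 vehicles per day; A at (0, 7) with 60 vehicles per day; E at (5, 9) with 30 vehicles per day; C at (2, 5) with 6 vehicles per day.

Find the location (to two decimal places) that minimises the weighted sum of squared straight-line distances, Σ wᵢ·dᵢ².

(2.09, 6.88)

The minimiser of Σwᵢ‖p−pᵢ‖² is the weighted centroid p* = (Σwᵢpᵢ)/(Σwᵢ).
Σwᵢ = 212.
Σwᵢxᵢ = 90·3 + 20·0 + 6·2 + 60·0 + 30·5 + 6·2 = 444.
Σwᵢyᵢ = 90·7 + 20·3 + 6·8 + 60·7 + 30·9 + 6·5 = 1458.
x* = 444/212 = 2.09, y* = 1458/212 = 6.88.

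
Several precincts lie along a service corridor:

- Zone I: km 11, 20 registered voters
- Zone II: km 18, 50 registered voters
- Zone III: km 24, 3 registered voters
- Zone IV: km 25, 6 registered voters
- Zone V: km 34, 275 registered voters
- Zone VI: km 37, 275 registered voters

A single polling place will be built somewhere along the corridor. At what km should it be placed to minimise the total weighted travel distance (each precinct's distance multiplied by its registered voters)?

For a sum of weighted absolute distances on a line, the optimum is the weighted median (not the mean). Total weight W = 629; half-weight = 314.5.
Sort by position and accumulate weight:
  km 11 (Zone I, w=20) → cum 20
  km 18 (Zone II, w=50) → cum 70
  km 24 (Zone III, w=3) → cum 73
  km 25 (Zone IV, w=6) → cum 79
  km 34 (Zone V, w=275) → cum 354  ≥ 314.5 → median here
  km 37 (Zone VI, w=275) → cum 629
Optimal location: km 34.

x = 34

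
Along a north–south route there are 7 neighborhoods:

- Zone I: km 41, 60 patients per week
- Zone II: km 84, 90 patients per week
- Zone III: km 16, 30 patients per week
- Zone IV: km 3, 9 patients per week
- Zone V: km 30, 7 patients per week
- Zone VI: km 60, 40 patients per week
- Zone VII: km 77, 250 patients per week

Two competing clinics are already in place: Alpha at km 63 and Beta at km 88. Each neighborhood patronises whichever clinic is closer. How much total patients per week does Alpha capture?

146

The indifferent point is the midpoint (63+88)/2 = 75.5; neighborhoods left of it (closer to Alpha at 63) go to Alpha, those right go to Beta.
  Zone IV at 3 (w=9) → Alpha
  Zone III at 16 (w=30) → Alpha
  Zone V at 30 (w=7) → Alpha
  Zone I at 41 (w=60) → Alpha
  Zone VI at 60 (w=40) → Alpha
  Zone VII at 77 (w=250) → Beta
  Zone II at 84 (w=90) → Beta
Alpha captures 146; Beta captures 340.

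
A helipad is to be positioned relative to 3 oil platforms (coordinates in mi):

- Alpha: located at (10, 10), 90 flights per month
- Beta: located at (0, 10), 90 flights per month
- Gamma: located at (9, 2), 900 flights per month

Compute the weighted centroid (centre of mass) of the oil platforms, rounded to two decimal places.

The minimiser of Σwᵢ‖p−pᵢ‖² is the weighted centroid p* = (Σwᵢpᵢ)/(Σwᵢ).
Σwᵢ = 1080.
Σwᵢxᵢ = 90·10 + 90·0 + 900·9 = 9000.
Σwᵢyᵢ = 90·10 + 90·10 + 900·2 = 3600.
x* = 9000/1080 = 8.33, y* = 3600/1080 = 3.33.

(8.33, 3.33)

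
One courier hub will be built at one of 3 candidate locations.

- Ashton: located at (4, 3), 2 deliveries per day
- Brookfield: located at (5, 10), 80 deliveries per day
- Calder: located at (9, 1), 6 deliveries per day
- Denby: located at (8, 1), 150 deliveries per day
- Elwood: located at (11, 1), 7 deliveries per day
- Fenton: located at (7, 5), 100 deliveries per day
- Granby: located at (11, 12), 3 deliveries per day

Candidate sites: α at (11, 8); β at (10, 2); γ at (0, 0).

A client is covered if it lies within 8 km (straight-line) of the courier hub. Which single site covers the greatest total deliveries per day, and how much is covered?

α, covering 346

Coverage radius r = 8 km; a point is covered iff (Δx)²+(Δy)² ≤ 8² = 64.
  α (11, 8): covers {Brookfield, Calder, Denby, Elwood, Fenton, Granby} → 346
  β (10, 2): covers {Ashton, Calder, Denby, Elwood, Fenton} → 265
  γ (0, 0): covers {Ashton} → 2
Maximum coverage at α: 346 deliveries per day.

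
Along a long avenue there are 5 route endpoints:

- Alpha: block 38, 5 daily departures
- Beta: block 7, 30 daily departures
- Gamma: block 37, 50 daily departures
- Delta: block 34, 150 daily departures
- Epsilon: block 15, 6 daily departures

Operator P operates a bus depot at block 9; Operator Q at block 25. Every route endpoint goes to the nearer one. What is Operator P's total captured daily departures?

The indifferent point is the midpoint (9+25)/2 = 17; route endpoints left of it (closer to Operator P at 9) go to Operator P, those right go to Operator Q.
  Beta at 7 (w=30) → Operator P
  Epsilon at 15 (w=6) → Operator P
  Delta at 34 (w=150) → Operator Q
  Gamma at 37 (w=50) → Operator Q
  Alpha at 38 (w=5) → Operator Q
Operator P captures 36; Operator Q captures 205.

36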